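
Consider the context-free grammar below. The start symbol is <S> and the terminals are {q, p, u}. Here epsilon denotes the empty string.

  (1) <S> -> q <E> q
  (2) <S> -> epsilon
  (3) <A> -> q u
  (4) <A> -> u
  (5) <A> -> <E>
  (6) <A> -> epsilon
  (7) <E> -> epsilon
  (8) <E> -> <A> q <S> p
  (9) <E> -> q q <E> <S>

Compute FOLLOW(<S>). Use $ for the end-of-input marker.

FIRST(<S>) = {epsilon, q}
FIRST(<A>) = {epsilon, q, u}  (via <E>)
FIRST(<E>) = {epsilon, q, u}  (via <A> q <S> p)
FOLLOW(<S>) includes $ since <S> is the start symbol.
FOLLOW(<A>): in <E>-><A> q <S> p, <A> is followed by q <S> p with FIRST {q}. Thus FOLLOW(<A>) = {q}.
FOLLOW(<E>): in <S>->q <E> q, <E> is followed by q with FIRST {q}; in <A>-><E>, the suffix after <E> is empty, so FOLLOW(<E>) ⊇ FOLLOW(<A>) = {q}; in <E>->q q <E> <S>, <E> is followed by <S> with FIRST {epsilon, q}; in <E>->q q <E> <S>, the suffix after <E> is nullable (adds nothing new). Thus FOLLOW(<E>) = {q}.
FOLLOW(<S>): in <E>-><A> q <S> p, <S> is followed by p with FIRST {p}; in <E>->q q <E> <S>, the suffix after <S> is empty, so FOLLOW(<S>) ⊇ FOLLOW(<E>) = {q}. Thus FOLLOW(<S>) = {$, p, q}.

{$, p, q}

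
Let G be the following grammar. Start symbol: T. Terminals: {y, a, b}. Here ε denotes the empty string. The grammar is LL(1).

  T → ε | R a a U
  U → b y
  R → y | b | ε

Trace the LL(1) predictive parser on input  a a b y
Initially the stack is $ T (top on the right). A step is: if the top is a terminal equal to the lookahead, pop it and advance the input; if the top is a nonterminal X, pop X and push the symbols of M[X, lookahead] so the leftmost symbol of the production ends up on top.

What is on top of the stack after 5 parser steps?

     Stack      Input      Action
  1  $ T        a a b y $  expand T → R a a U
  2  $ U a a R  a a b y $  expand R → ε
  3  $ U a a    a a b y $  match a
  4  $ U a      a b y $    match a
  5  $ U        b y $      expand U → b y
Stack after step 5: $ y b (top = b).

b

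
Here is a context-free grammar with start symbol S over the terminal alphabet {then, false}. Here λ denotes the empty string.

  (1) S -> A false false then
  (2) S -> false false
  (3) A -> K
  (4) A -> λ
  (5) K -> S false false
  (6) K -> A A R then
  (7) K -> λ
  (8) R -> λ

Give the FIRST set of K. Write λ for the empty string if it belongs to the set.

{λ, false, then}

FIRST(R): from R->λ we get {λ}. So FIRST(R) = {λ}.
FIRST(S): from S->A false false then we get {false, then}; from S->false false we get {false}. So FIRST(S) = {false, then}.
FIRST(A): from A->K we get {λ, false, then}; from A->λ we get {λ}. So FIRST(A) = {λ, false, then}.
FIRST(K): from K->S false false we get {false, then}; from K->A A R then we get {false, then}; from K->λ we get {λ}. So FIRST(K) = {λ, false, then}.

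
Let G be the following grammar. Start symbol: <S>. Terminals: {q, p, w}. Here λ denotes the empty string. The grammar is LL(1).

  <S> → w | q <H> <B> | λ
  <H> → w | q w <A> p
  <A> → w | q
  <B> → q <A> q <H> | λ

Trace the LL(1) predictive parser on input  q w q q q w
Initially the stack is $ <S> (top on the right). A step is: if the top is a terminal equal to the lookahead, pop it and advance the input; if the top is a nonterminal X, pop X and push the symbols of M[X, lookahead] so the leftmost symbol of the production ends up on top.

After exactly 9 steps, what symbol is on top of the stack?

step 1: stack=$ <S>  input=q w q q q w $  — expand <S> → q <H> <B>
step 2: stack=$ <B> <H> q  input=q w q q q w $  — match q
step 3: stack=$ <B> <H>  input=w q q q w $  — expand <H> → w
step 4: stack=$ <B> w  input=w q q q w $  — match w
step 5: stack=$ <B>  input=q q q w $  — expand <B> → q <A> q <H>
step 6: stack=$ <H> q <A> q  input=q q q w $  — match q
step 7: stack=$ <H> q <A>  input=q q w $  — expand <A> → q
step 8: stack=$ <H> q q  input=q q w $  — match q
step 9: stack=$ <H> q  input=q w $  — match q
Stack after step 9: $ <H> (top = <H>).

<H>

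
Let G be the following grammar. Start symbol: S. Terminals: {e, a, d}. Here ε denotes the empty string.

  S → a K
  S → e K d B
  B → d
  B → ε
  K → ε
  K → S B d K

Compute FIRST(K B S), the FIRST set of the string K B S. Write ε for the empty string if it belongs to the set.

{a, d, e}

FIRST(S) = {a, e}
FIRST(B) = {ε, d}
FIRST(K) = {ε, a, e}  (via S B d K)
FIRST(K B S): take FIRST of each symbol in turn, carrying on past any symbol whose FIRST contains ε; result {a, d, e}.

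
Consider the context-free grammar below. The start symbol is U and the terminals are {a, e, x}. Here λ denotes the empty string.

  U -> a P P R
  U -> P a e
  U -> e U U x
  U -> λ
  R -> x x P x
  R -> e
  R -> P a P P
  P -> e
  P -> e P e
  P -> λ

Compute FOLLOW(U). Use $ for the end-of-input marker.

{$, a, e, x}

FIRST(P): from P->e we get {e}; from P->e P e we get {e}; from P->λ we get {λ}. So FIRST(P) = {λ, e}.
FIRST(U): from U->a P P R we get {a}; from U->P a e we get {a, e}; from U->e U U x we get {e}; from U->λ we get {λ}. So FIRST(U) = {λ, a, e}.
FIRST(R): from R->x x P x we get {x}; from R->e we get {e}; from R->P a P P we get {a, e}. So FIRST(R) = {a, e, x}.
FOLLOW(U) includes $ since U is the start symbol.
FOLLOW(U): in U->e U U x (occurrence 1), U is followed by U x with FIRST {a, e, x}; in U->e U U x (occurrence 2), U is followed by x with FIRST {x}. Thus FOLLOW(U) = {$, a, e, x}.
FOLLOW(R): in U->a P P R, the suffix after R is empty, so FOLLOW(R) ⊇ FOLLOW(U) = {$, a, e, x}. Thus FOLLOW(R) = {$, a, e, x}.
FOLLOW(P): in U->a P P R (occurrence 1), P is followed by P R with FIRST {a, e, x}; in U->a P P R (occurrence 2), P is followed by R with FIRST {a, e, x}; in U->P a e, P is followed by a e with FIRST {a}; in R->x x P x, P is followed by x with FIRST {x}; in R->P a P P (occurrence 1), P is followed by a P P with FIRST {a}; in R->P a P P (occurrence 2), P is followed by P with FIRST {λ, e}; in R->P a P P (occurrence 2), the suffix after P is nullable, so FOLLOW(P) ⊇ FOLLOW(R) = {$, a, e, x}; in R->P a P P (occurrence 3), the suffix after P is empty, so FOLLOW(P) ⊇ FOLLOW(R) = {$, a, e, x}; in P->e P e, P is followed by e with FIRST {e}. Thus FOLLOW(P) = {$, a, e, x}.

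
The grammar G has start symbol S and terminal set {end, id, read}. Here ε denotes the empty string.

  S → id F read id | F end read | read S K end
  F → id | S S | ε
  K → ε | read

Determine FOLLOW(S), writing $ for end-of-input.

FIRST(K) = {ε, read}
FIRST(S) = {end, id, read}  (via F end read)
FIRST(F) = {ε, end, id, read}  (via S S)
FOLLOW(S) includes $ since S is the start symbol.
FOLLOW(F): in S→id F read id, F is followed by read id with FIRST {read}; in S→F end read, F is followed by end read with FIRST {end}. Thus FOLLOW(F) = {end, read}.
FOLLOW(S): in S→read S K end, S is followed by K end with FIRST {end, read}; in F→S S (occurrence 1), S is followed by S with FIRST {end, id, read}; in F→S S (occurrence 2), the suffix after S is empty, so FOLLOW(S) ⊇ FOLLOW(F) = {end, read}. Thus FOLLOW(S) = {$, end, id, read}.
FOLLOW(K): in S→read S K end, K is followed by end with FIRST {end}. Thus FOLLOW(K) = {end}.

{$, end, id, read}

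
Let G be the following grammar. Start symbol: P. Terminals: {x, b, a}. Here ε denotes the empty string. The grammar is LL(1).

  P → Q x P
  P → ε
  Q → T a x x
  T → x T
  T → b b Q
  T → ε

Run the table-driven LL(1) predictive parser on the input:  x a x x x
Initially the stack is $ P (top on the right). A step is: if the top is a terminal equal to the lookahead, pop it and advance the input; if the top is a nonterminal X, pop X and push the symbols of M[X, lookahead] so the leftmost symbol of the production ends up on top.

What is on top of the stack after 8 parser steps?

     Stack            Input        Action
  1  $ P              x a x x x $  expand P → Q x P
  2  $ P x Q          x a x x x $  expand Q → T a x x
  3  $ P x x x a T    x a x x x $  expand T → x T
  4  $ P x x x a T x  x a x x x $  match x
  5  $ P x x x a T    a x x x $    expand T → ε
  6  $ P x x x a      a x x x $    match a
  7  $ P x x x        x x x $      match x
  8  $ P x x          x x $        match x
Stack after step 8: $ P x (top = x).

x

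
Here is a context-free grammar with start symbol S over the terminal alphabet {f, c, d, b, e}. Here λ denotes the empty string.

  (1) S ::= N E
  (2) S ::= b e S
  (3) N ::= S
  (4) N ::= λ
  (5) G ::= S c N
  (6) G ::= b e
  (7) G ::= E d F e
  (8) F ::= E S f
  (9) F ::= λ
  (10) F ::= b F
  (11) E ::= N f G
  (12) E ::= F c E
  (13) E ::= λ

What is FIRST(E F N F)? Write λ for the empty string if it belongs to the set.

FIRST(S): from S::=N E we get {λ, b, c, f}; from S::=b e S we get {b}. So FIRST(S) = {λ, b, c, f}.
FIRST(N): from N::=S we get {λ, b, c, f}; from N::=λ we get {λ}. So FIRST(N) = {λ, b, c, f}.
FIRST(G): from G::=S c N we get {b, c, f}; from G::=b e we get {b}; from G::=E d F e we get {b, c, d, f}. So FIRST(G) = {b, c, d, f}.
FIRST(F): from F::=E S f we get {b, c, f}; from F::=λ we get {λ}; from F::=b F we get {b}. So FIRST(F) = {λ, b, c, f}.
FIRST(E): from E::=N f G we get {b, c, f}; from E::=F c E we get {b, c, f}; from E::=λ we get {λ}. So FIRST(E) = {λ, b, c, f}.
FIRST(E F N F): take FIRST of each symbol in turn, carrying on past any symbol whose FIRST contains λ; result {λ, b, c, f}.

{λ, b, c, f}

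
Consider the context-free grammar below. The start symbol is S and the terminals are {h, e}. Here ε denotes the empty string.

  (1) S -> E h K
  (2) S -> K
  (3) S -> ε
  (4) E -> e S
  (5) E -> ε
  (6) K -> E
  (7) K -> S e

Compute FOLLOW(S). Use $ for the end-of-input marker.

{$, e, h}

FIRST(E) = {ε, e}
FIRST(S) = {ε, e, h}  (via E h K, K)
FIRST(K) = {ε, e, h}  (via E, S e)
FOLLOW(S) includes $ since S is the start symbol.
FOLLOW(S): in E->e S, the suffix after S is empty, so FOLLOW(S) ⊇ FOLLOW(E) = {$, e, h}; in K->S e, S is followed by e with FIRST {e}. Thus FOLLOW(S) = {$, e, h}.
FOLLOW(K): in S->E h K, the suffix after K is empty, so FOLLOW(K) ⊇ FOLLOW(S) = {$, e, h}; in S->K, the suffix after K is empty, so FOLLOW(K) ⊇ FOLLOW(S) = {$, e, h}. Thus FOLLOW(K) = {$, e, h}.
FOLLOW(E): in S->E h K, E is followed by h K with FIRST {h}; in K->E, the suffix after E is empty, so FOLLOW(E) ⊇ FOLLOW(K) = {$, e, h}. Thus FOLLOW(E) = {$, e, h}.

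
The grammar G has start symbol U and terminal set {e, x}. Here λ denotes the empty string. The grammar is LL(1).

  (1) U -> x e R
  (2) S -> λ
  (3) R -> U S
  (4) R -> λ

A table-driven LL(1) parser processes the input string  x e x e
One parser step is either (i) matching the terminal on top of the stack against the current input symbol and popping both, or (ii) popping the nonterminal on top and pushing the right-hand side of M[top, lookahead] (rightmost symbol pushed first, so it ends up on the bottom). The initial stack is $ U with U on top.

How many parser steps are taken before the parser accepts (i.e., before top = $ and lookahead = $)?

9

     Stack      Input      Action
  1  $ U        x e x e $  expand U -> x e R
  2  $ R e x    x e x e $  match x
  3  $ R e      e x e $    match e
  4  $ R        x e $      expand R -> U S
  5  $ S U      x e $      expand U -> x e R
  6  $ S R e x  x e $      match x
  7  $ S R e    e $        match e
  8  $ S R      $          expand R -> λ
  9  $ S        $          expand S -> λ
Accept reached after 9 steps.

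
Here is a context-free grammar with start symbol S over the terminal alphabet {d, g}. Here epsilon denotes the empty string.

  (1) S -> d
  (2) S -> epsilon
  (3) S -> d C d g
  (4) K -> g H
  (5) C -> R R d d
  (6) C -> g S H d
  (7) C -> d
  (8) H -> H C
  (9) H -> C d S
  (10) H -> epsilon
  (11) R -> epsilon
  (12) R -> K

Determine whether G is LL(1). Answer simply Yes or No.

No

FIRST(S) = {epsilon, d}
FIRST(K) = {g}
FIRST(C) = {d, g}
FIRST(H) = {epsilon, d, g}
FIRST(R) = {epsilon, g}
FOLLOW(S) = {$, d, g}
FOLLOW(K) = {d, g}
FOLLOW(C) = {d, g}
FOLLOW(H) = {d, g}
FOLLOW(R) = {d, g}
Cell M[C, d] receives both C -> R R d d and C -> d — the grammar is not LL(1).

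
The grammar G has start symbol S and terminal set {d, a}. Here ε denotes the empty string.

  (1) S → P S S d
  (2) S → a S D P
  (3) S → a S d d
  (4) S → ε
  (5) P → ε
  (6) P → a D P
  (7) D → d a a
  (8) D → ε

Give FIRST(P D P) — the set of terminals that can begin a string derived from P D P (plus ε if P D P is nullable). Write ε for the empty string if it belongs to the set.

FIRST(P) = {ε, a}
FIRST(D) = {ε, d}
FIRST(S) = {ε, a, d}  (via P S S d)
FIRST(P D P): take FIRST of each symbol in turn, carrying on past any symbol whose FIRST contains ε; result {ε, a, d}.

{ε, a, d}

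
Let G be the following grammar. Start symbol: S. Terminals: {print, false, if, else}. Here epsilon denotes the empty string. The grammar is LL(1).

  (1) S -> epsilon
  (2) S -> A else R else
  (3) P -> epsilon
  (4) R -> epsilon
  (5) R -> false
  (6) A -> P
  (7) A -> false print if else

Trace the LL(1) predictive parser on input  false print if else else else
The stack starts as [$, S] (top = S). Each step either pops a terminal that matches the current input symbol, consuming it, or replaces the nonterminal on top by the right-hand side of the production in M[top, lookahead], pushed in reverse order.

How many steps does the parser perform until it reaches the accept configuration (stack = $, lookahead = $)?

step 1: stack=$ S  input=false print if else else else $  — expand S -> A else R else
step 2: stack=$ else R else A  input=false print if else else else $  — expand A -> false print if else
step 3: stack=$ else R else else if print false  input=false print if else else else $  — match false
step 4: stack=$ else R else else if print  input=print if else else else $  — match print
step 5: stack=$ else R else else if  input=if else else else $  — match if
step 6: stack=$ else R else else  input=else else else $  — match else
step 7: stack=$ else R else  input=else else $  — match else
step 8: stack=$ else R  input=else $  — expand R -> epsilon
step 9: stack=$ else  input=else $  — match else
Accept reached after 9 steps.

9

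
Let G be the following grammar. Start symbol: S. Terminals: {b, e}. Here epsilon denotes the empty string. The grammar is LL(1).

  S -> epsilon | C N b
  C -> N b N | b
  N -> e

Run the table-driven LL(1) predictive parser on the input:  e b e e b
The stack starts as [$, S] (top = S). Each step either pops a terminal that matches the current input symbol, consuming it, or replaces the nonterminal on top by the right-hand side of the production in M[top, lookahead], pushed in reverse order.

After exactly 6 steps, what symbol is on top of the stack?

step 1: stack=$ S  input=e b e e b $  — expand S -> C N b
step 2: stack=$ b N C  input=e b e e b $  — expand C -> N b N
step 3: stack=$ b N N b N  input=e b e e b $  — expand N -> e
step 4: stack=$ b N N b e  input=e b e e b $  — match e
step 5: stack=$ b N N b  input=b e e b $  — match b
step 6: stack=$ b N N  input=e e b $  — expand N -> e
Stack after step 6: $ b N e (top = e).

e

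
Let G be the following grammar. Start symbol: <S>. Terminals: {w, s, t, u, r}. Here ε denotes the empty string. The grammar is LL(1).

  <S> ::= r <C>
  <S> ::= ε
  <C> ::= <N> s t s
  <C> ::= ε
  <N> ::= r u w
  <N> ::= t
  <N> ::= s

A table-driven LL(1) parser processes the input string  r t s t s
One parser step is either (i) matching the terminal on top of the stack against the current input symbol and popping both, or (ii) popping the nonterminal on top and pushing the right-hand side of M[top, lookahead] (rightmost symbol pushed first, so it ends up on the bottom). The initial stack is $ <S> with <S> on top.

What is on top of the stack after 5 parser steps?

step 1: stack=$ <S>  input=r t s t s $  — expand <S> ::= r <C>
step 2: stack=$ <C> r  input=r t s t s $  — match r
step 3: stack=$ <C>  input=t s t s $  — expand <C> ::= <N> s t s
step 4: stack=$ s t s <N>  input=t s t s $  — expand <N> ::= t
step 5: stack=$ s t s t  input=t s t s $  — match t
Stack after step 5: $ s t s (top = s).

s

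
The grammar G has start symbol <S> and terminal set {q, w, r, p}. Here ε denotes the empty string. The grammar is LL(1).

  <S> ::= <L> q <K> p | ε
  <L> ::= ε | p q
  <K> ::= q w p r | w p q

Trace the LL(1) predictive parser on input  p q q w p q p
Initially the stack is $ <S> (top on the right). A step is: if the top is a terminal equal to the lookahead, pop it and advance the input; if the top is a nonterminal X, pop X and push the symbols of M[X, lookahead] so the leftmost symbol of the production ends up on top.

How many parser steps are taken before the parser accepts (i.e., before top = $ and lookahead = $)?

      Stack          Input            Action
   1  $ <S>          p q q w p q p $  expand <S> ::= <L> q <K> p
   2  $ p <K> q <L>  p q q w p q p $  expand <L> ::= p q
   3  $ p <K> q q p  p q q w p q p $  match p
   4  $ p <K> q q    q q w p q p $    match q
   5  $ p <K> q      q w p q p $      match q
   6  $ p <K>        w p q p $        expand <K> ::= w p q
   7  $ p q p w      w p q p $        match w
   8  $ p q p        p q p $          match p
   9  $ p q          q p $            match q
  10  $ p            p $              match p
Accept reached after 10 steps.

10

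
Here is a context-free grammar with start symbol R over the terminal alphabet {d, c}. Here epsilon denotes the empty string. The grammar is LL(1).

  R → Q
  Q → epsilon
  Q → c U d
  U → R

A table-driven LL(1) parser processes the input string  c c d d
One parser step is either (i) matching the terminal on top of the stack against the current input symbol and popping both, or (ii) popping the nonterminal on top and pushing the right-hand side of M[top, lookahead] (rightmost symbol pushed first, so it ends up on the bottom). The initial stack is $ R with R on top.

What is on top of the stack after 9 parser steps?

step 1: stack=$ R  input=c c d d $  — expand R → Q
step 2: stack=$ Q  input=c c d d $  — expand Q → c U d
step 3: stack=$ d U c  input=c c d d $  — match c
step 4: stack=$ d U  input=c d d $  — expand U → R
step 5: stack=$ d R  input=c d d $  — expand R → Q
step 6: stack=$ d Q  input=c d d $  — expand Q → c U d
step 7: stack=$ d d U c  input=c d d $  — match c
step 8: stack=$ d d U  input=d d $  — expand U → R
step 9: stack=$ d d R  input=d d $  — expand R → Q
Stack after step 9: $ d d Q (top = Q).

Q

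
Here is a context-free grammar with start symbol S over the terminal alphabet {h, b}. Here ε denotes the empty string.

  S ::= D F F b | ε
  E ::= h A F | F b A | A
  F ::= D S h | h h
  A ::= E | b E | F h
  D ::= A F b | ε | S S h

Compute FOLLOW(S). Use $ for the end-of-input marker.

{$, b, h}

FIRST(S): from S::=D F F b we get {b, h}; from S::=ε we get {ε}. So FIRST(S) = {ε, b, h}.
FIRST(E): from E::=h A F we get {h}; from E::=F b A we get {b, h}; from E::=A we get {b, h}. So FIRST(E) = {b, h}.
FIRST(F): from F::=D S h we get {b, h}; from F::=h h we get {h}. So FIRST(F) = {b, h}.
FIRST(A): from A::=E we get {b, h}; from A::=b E we get {b}; from A::=F h we get {b, h}. So FIRST(A) = {b, h}.
FIRST(D): from D::=A F b we get {b, h}; from D::=ε we get {ε}; from D::=S S h we get {b, h}. So FIRST(D) = {ε, b, h}.
FOLLOW(S) includes $ since S is the start symbol.
FOLLOW(S): in F::=D S h, S is followed by h with FIRST {h}; in D::=S S h (occurrence 1), S is followed by S h with FIRST {b, h}; in D::=S S h (occurrence 2), S is followed by h with FIRST {h}. Thus FOLLOW(S) = {$, b, h}.
FOLLOW(D): in S::=D F F b, D is followed by F F b with FIRST {b, h}; in F::=D S h, D is followed by S h with FIRST {b, h}. Thus FOLLOW(D) = {b, h}.
FOLLOW(E): in A::=E, the suffix after E is empty, so FOLLOW(E) ⊇ FOLLOW(A) = {b, h}; in A::=b E, the suffix after E is empty, so FOLLOW(E) ⊇ FOLLOW(A) = {b, h}. Thus FOLLOW(E) = {b, h}.
FOLLOW(F): in S::=D F F b (occurrence 1), F is followed by F b with FIRST {b, h}; in S::=D F F b (occurrence 2), F is followed by b with FIRST {b}; in E::=h A F, the suffix after F is empty, so FOLLOW(F) ⊇ FOLLOW(E) = {b, h}; in E::=F b A, F is followed by b A with FIRST {b}; in A::=F h, F is followed by h with FIRST {h}; in D::=A F b, F is followed by b with FIRST {b}. Thus FOLLOW(F) = {b, h}.
FOLLOW(A): in E::=h A F, A is followed by F with FIRST {b, h}; in E::=F b A, the suffix after A is empty, so FOLLOW(A) ⊇ FOLLOW(E) = {b, h}; in E::=A, the suffix after A is empty, so FOLLOW(A) ⊇ FOLLOW(E) = {b, h}; in D::=A F b, A is followed by F b with FIRST {b, h}. Thus FOLLOW(A) = {b, h}.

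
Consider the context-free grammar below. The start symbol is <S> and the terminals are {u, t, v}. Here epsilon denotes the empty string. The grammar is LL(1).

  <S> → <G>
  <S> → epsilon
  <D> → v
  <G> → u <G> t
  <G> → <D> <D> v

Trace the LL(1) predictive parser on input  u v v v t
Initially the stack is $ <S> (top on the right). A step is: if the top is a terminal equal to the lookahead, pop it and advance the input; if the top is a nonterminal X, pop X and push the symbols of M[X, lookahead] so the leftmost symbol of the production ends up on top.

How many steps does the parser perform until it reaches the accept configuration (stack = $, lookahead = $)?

10

step 1: stack=$ <S>  input=u v v v t $  — expand <S> → <G>
step 2: stack=$ <G>  input=u v v v t $  — expand <G> → u <G> t
step 3: stack=$ t <G> u  input=u v v v t $  — match u
step 4: stack=$ t <G>  input=v v v t $  — expand <G> → <D> <D> v
step 5: stack=$ t v <D> <D>  input=v v v t $  — expand <D> → v
step 6: stack=$ t v <D> v  input=v v v t $  — match v
step 7: stack=$ t v <D>  input=v v t $  — expand <D> → v
step 8: stack=$ t v v  input=v v t $  — match v
step 9: stack=$ t v  input=v t $  — match v
step 10: stack=$ t  input=t $  — match t
Accept reached after 10 steps.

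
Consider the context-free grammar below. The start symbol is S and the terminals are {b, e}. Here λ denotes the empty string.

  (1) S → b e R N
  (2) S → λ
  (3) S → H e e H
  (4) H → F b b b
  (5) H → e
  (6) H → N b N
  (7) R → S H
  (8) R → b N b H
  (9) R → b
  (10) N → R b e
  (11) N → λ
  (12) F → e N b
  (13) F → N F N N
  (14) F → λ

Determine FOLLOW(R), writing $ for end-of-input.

FIRST(S): from S→b e R N we get {b}; from S→λ we get {λ}; from S→H e e H we get {b, e}. So FIRST(S) = {λ, b, e}.
FIRST(H): from H→F b b b we get {b, e}; from H→e we get {e}; from H→N b N we get {b, e}. So FIRST(H) = {b, e}.
FIRST(R): from R→S H we get {b, e}; from R→b N b H we get {b}; from R→b we get {b}. So FIRST(R) = {b, e}.
FIRST(N): from N→R b e we get {b, e}; from N→λ we get {λ}. So FIRST(N) = {λ, b, e}.
FIRST(F): from F→e N b we get {e}; from F→N F N N we get {λ, b, e}; from F→λ we get {λ}. So FIRST(F) = {λ, b, e}.
FOLLOW(S) includes $ since S is the start symbol.
FOLLOW(S): in R→S H, S is followed by H with FIRST {b, e}. Thus FOLLOW(S) = {$, b, e}.
FOLLOW(R): in S→b e R N, R is followed by N with FIRST {λ, b, e}; in S→b e R N, the suffix after R is nullable, so FOLLOW(R) ⊇ FOLLOW(S) = {$, b, e}; in N→R b e, R is followed by b e with FIRST {b}. Thus FOLLOW(R) = {$, b, e}.
FOLLOW(H): in S→H e e H (occurrence 1), H is followed by e e H with FIRST {e}; in S→H e e H (occurrence 2), the suffix after H is empty, so FOLLOW(H) ⊇ FOLLOW(S) = {$, b, e}; in R→S H, the suffix after H is empty, so FOLLOW(H) ⊇ FOLLOW(R) = {$, b, e}; in R→b N b H, the suffix after H is empty, so FOLLOW(H) ⊇ FOLLOW(R) = {$, b, e}. Thus FOLLOW(H) = {$, b, e}.
FOLLOW(F): in H→F b b b, F is followed by b b b with FIRST {b}; in F→N F N N, F is followed by N N with FIRST {λ, b, e}; in F→N F N N, the suffix after F is nullable (adds nothing new). Thus FOLLOW(F) = {b, e}.
FOLLOW(N): in S→b e R N, the suffix after N is empty, so FOLLOW(N) ⊇ FOLLOW(S) = {$, b, e}; in H→N b N (occurrence 1), N is followed by b N with FIRST {b}; in H→N b N (occurrence 2), the suffix after N is empty, so FOLLOW(N) ⊇ FOLLOW(H) = {$, b, e}; in R→b N b H, N is followed by b H with FIRST {b}; in F→e N b, N is followed by b with FIRST {b}; in F→N F N N (occurrence 1), N is followed by F N N with FIRST {λ, b, e}; in F→N F N N (occurrence 1), the suffix after N is nullable, so FOLLOW(N) ⊇ FOLLOW(F) = {b, e}; in F→N F N N (occurrence 2), N is followed by N with FIRST {λ, b, e}; in F→N F N N (occurrence 2), the suffix after N is nullable, so FOLLOW(N) ⊇ FOLLOW(F) = {b, e}; in F→N F N N (occurrence 3), the suffix after N is empty, so FOLLOW(N) ⊇ FOLLOW(F) = {b, e}. Thus FOLLOW(N) = {$, b, e}.

{$, b, e}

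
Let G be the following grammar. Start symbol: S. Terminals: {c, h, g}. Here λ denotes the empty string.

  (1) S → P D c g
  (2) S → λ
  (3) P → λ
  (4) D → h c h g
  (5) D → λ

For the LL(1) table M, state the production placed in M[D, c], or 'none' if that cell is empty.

D → λ

FIRST(P): from P→λ we get {λ}. So FIRST(P) = {λ}.
FIRST(D): from D→h c h g we get {h}; from D→λ we get {λ}. So FIRST(D) = {λ, h}.
FIRST(S): from S→P D c g we get {c, h}; from S→λ we get {λ}. So FIRST(S) = {λ, c, h}.
FOLLOW(S) includes $ since S is the start symbol.
FOLLOW(D): in S→P D c g, D is followed by c g with FIRST {c}. Thus FOLLOW(D) = {c}.
For D → h c h g: FIRST(h c h g) = {h}, so it goes in M[D, t] for t ∈ {h}.
For D → λ: FIRST(λ) = {λ}, so it goes in M[D, t] for t ∈ {}; since λ ∈ FIRST, also for every t ∈ FOLLOW(D) = {c}.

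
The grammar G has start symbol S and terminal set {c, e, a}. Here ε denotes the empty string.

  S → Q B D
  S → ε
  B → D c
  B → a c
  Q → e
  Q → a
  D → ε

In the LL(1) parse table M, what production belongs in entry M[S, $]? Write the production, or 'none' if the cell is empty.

S → ε

FIRST(Q) = {a, e}
FIRST(D) = {ε}
FIRST(S) = {ε, a, e}  (via Q B D)
FIRST(B) = {a, c}  (via D c)
FOLLOW(S) includes $ since S is the start symbol.
FOLLOW(S): S appears on no right-hand side. Thus FOLLOW(S) = {$}.
For S → Q B D: FIRST(Q B D) = {a, e}, so it goes in M[S, t] for t ∈ {a, e}.
For S → ε: FIRST(ε) = {ε}, so it goes in M[S, t] for t ∈ {}; since ε ∈ FIRST, also for every t ∈ FOLLOW(S) = {$}.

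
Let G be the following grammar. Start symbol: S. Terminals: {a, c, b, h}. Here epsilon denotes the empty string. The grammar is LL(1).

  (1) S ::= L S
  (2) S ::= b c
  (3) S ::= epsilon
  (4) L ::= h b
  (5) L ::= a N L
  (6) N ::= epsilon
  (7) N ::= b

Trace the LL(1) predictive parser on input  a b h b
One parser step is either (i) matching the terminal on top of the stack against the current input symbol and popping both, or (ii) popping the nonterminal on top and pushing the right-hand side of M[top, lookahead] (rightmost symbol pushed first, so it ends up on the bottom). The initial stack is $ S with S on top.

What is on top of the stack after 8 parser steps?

     Stack      Input      Action
  1  $ S        a b h b $  expand S ::= L S
  2  $ S L      a b h b $  expand L ::= a N L
  3  $ S L N a  a b h b $  match a
  4  $ S L N    b h b $    expand N ::= b
  5  $ S L b    b h b $    match b
  6  $ S L      h b $      expand L ::= h b
  7  $ S b h    h b $      match h
  8  $ S b      b $        match b
Stack after step 8: $ S (top = S).

S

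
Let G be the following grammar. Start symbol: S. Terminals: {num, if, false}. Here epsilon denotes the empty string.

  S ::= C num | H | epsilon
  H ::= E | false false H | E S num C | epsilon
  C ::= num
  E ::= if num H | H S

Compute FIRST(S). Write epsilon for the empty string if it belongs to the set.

FIRST(C) = {num}
FIRST(S) = {epsilon, false, if, num}  (via C num, H)
FIRST(H) = {epsilon, false, if, num}  (via E, E S num C)
FIRST(E) = {epsilon, false, if, num}  (via H S)

{epsilon, false, if, num}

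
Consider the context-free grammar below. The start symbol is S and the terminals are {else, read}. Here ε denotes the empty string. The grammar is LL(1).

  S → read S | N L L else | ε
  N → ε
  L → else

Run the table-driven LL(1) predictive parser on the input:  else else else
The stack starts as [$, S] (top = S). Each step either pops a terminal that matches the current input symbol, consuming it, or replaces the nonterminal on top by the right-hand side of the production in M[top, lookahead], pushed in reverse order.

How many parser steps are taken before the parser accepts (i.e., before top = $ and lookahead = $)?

step 1: stack=$ S  input=else else else $  — expand S → N L L else
step 2: stack=$ else L L N  input=else else else $  — expand N → ε
step 3: stack=$ else L L  input=else else else $  — expand L → else
step 4: stack=$ else L else  input=else else else $  — match else
step 5: stack=$ else L  input=else else $  — expand L → else
step 6: stack=$ else else  input=else else $  — match else
step 7: stack=$ else  input=else $  — match else
Accept reached after 7 steps.

7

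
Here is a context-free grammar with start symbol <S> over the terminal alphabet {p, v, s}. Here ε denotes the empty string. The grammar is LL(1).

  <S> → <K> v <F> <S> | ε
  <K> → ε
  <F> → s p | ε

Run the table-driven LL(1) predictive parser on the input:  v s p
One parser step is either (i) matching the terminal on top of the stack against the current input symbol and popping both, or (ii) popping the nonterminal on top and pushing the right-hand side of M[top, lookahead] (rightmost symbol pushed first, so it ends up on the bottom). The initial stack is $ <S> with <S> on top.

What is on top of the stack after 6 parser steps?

     Stack            Input    Action
  1  $ <S>            v s p $  expand <S> → <K> v <F> <S>
  2  $ <S> <F> v <K>  v s p $  expand <K> → ε
  3  $ <S> <F> v      v s p $  match v
  4  $ <S> <F>        s p $    expand <F> → s p
  5  $ <S> p s        s p $    match s
  6  $ <S> p          p $      match p
Stack after step 6: $ <S> (top = <S>).

<S>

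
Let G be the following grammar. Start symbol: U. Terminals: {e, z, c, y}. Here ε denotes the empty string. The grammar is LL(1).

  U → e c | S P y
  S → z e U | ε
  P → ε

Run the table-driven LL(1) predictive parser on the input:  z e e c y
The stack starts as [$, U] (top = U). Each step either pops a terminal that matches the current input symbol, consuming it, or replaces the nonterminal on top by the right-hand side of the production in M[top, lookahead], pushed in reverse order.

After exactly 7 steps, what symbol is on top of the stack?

     Stack        Input        Action
  1  $ U          z e e c y $  expand U → S P y
  2  $ y P S      z e e c y $  expand S → z e U
  3  $ y P U e z  z e e c y $  match z
  4  $ y P U e    e e c y $    match e
  5  $ y P U      e c y $      expand U → e c
  6  $ y P c e    e c y $      match e
  7  $ y P c      c y $        match c
Stack after step 7: $ y P (top = P).

P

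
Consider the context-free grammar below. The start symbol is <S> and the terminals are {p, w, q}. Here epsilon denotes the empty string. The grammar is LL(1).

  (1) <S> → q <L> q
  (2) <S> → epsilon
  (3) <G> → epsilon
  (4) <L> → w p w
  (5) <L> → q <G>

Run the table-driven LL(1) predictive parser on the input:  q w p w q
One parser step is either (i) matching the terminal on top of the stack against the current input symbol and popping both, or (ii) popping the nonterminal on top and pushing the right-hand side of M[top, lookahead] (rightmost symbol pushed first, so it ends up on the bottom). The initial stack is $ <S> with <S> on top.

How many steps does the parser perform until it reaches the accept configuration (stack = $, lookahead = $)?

7

     Stack      Input        Action
  1  $ <S>      q w p w q $  expand <S> → q <L> q
  2  $ q <L> q  q w p w q $  match q
  3  $ q <L>    w p w q $    expand <L> → w p w
  4  $ q w p w  w p w q $    match w
  5  $ q w p    p w q $      match p
  6  $ q w      w q $        match w
  7  $ q        q $          match q
Accept reached after 7 steps.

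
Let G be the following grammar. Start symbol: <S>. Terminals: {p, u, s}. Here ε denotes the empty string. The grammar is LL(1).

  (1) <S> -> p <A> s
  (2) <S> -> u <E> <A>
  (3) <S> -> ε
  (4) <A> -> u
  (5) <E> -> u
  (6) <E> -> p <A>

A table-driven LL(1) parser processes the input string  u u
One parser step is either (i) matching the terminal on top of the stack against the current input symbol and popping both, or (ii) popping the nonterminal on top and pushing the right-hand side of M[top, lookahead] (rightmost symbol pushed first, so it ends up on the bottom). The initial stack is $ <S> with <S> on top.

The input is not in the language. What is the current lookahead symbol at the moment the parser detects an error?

$

step 1: stack=$ <S>  input=u u $  — expand <S> -> u <E> <A>
step 2: stack=$ <A> <E> u  input=u u $  — match u
step 3: stack=$ <A> <E>  input=u $  — expand <E> -> u
step 4: stack=$ <A> u  input=u $  — match u
step 5: stack=$ <A>  input=$  — error: M[<A>, $] is empty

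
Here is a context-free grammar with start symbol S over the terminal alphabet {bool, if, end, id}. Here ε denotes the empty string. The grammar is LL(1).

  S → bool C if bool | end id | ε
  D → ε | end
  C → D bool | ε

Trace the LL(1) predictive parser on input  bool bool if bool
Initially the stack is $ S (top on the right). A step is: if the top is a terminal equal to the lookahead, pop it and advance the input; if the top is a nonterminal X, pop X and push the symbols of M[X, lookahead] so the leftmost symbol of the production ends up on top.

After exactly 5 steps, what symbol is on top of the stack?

if

step 1: stack=$ S  input=bool bool if bool $  — expand S → bool C if bool
step 2: stack=$ bool if C bool  input=bool bool if bool $  — match bool
step 3: stack=$ bool if C  input=bool if bool $  — expand C → D bool
step 4: stack=$ bool if bool D  input=bool if bool $  — expand D → ε
step 5: stack=$ bool if bool  input=bool if bool $  — match bool
Stack after step 5: $ bool if (top = if).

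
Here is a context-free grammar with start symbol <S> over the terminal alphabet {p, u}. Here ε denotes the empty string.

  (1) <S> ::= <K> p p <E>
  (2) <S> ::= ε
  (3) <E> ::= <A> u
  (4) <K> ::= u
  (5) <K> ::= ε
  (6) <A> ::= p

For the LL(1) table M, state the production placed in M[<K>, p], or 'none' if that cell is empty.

FIRST(<K>): from <K>::=u we get {u}; from <K>::=ε we get {ε}. So FIRST(<K>) = {ε, u}.
FIRST(<A>): from <A>::=p we get {p}. So FIRST(<A>) = {p}.
FIRST(<S>): from <S>::=<K> p p <E> we get {p, u}; from <S>::=ε we get {ε}. So FIRST(<S>) = {ε, p, u}.
FIRST(<E>): from <E>::=<A> u we get {p}. So FIRST(<E>) = {p}.
FOLLOW(<S>) includes $ since <S> is the start symbol.
FOLLOW(<K>): in <S>::=<K> p p <E>, <K> is followed by p p <E> with FIRST {p}. Thus FOLLOW(<K>) = {p}.
For <K> ::= u: FIRST(u) = {u}, so it goes in M[<K>, t] for t ∈ {u}.
For <K> ::= ε: FIRST(ε) = {ε}, so it goes in M[<K>, t] for t ∈ {}; since ε ∈ FIRST, also for every t ∈ FOLLOW(<K>) = {p}.

<K> ::= ε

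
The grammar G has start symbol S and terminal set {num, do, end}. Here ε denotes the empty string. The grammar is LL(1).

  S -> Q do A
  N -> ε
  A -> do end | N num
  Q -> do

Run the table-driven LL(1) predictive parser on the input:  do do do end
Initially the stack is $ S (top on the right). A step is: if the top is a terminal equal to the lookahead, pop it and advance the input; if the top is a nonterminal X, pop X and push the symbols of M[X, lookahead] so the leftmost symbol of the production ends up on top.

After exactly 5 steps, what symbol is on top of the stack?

step 1: stack=$ S  input=do do do end $  — expand S -> Q do A
step 2: stack=$ A do Q  input=do do do end $  — expand Q -> do
step 3: stack=$ A do do  input=do do do end $  — match do
step 4: stack=$ A do  input=do do end $  — match do
step 5: stack=$ A  input=do end $  — expand A -> do end
Stack after step 5: $ end do (top = do).

do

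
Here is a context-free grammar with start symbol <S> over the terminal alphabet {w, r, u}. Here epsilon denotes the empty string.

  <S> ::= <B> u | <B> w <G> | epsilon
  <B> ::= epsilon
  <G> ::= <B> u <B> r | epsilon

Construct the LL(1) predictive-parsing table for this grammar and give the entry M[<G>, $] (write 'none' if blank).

<G> ::= epsilon

FIRST(<B>): from <B>::=epsilon we get {epsilon}. So FIRST(<B>) = {epsilon}.
FIRST(<S>): from <S>::=<B> u we get {u}; from <S>::=<B> w <G> we get {w}; from <S>::=epsilon we get {epsilon}. So FIRST(<S>) = {epsilon, u, w}.
FIRST(<G>): from <G>::=<B> u <B> r we get {u}; from <G>::=epsilon we get {epsilon}. So FIRST(<G>) = {epsilon, u}.
FOLLOW(<S>) includes $ since <S> is the start symbol.
FOLLOW(<S>): <S> appears on no right-hand side. Thus FOLLOW(<S>) = {$}.
FOLLOW(<G>): in <S>::=<B> w <G>, the suffix after <G> is empty, so FOLLOW(<G>) ⊇ FOLLOW(<S>) = {$}. Thus FOLLOW(<G>) = {$}.
For <G> ::= <B> u <B> r: FIRST(<B> u <B> r) = {u}, so it goes in M[<G>, t] for t ∈ {u}.
For <G> ::= epsilon: FIRST(epsilon) = {epsilon}, so it goes in M[<G>, t] for t ∈ {}; since epsilon ∈ FIRST, also for every t ∈ FOLLOW(<G>) = {$}.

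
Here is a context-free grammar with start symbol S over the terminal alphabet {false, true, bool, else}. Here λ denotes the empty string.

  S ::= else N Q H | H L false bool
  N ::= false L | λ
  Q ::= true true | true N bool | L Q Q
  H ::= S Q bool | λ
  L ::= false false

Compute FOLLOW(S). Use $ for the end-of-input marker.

FIRST(N): from N::=false L we get {false}; from N::=λ we get {λ}. So FIRST(N) = {λ, false}.
FIRST(L): from L::=false false we get {false}. So FIRST(L) = {false}.
FIRST(Q): from Q::=true true we get {true}; from Q::=true N bool we get {true}; from Q::=L Q Q we get {false}. So FIRST(Q) = {false, true}.
FIRST(S): from S::=else N Q H we get {else}; from S::=H L false bool we get {else, false}. So FIRST(S) = {else, false}.
FIRST(H): from H::=S Q bool we get {else, false}; from H::=λ we get {λ}. So FIRST(H) = {λ, else, false}.
FOLLOW(S) includes $ since S is the start symbol.
FOLLOW(S): in H::=S Q bool, S is followed by Q bool with FIRST {false, true}. Thus FOLLOW(S) = {$, false, true}.
FOLLOW(N): in S::=else N Q H, N is followed by Q H with FIRST {false, true}; in Q::=true N bool, N is followed by bool with FIRST {bool}. Thus FOLLOW(N) = {bool, false, true}.
FOLLOW(Q): in S::=else N Q H, Q is followed by H with FIRST {λ, else, false}; in S::=else N Q H, the suffix after Q is nullable, so FOLLOW(Q) ⊇ FOLLOW(S) = {$, false, true}; in Q::=L Q Q (occurrence 1), Q is followed by Q with FIRST {false, true}; in Q::=L Q Q (occurrence 2), the suffix after Q is empty (adds nothing new); in H::=S Q bool, Q is followed by bool with FIRST {bool}. Thus FOLLOW(Q) = {$, bool, else, false, true}.
FOLLOW(H): in S::=else N Q H, the suffix after H is empty, so FOLLOW(H) ⊇ FOLLOW(S) = {$, false, true}; in S::=H L false bool, H is followed by L false bool with FIRST {false}. Thus FOLLOW(H) = {$, false, true}.
FOLLOW(L): in S::=H L false bool, L is followed by false bool with FIRST {false}; in N::=false L, the suffix after L is empty, so FOLLOW(L) ⊇ FOLLOW(N) = {bool, false, true}; in Q::=L Q Q, L is followed by Q Q with FIRST {false, true}. Thus FOLLOW(L) = {bool, false, true}.

{$, false, true}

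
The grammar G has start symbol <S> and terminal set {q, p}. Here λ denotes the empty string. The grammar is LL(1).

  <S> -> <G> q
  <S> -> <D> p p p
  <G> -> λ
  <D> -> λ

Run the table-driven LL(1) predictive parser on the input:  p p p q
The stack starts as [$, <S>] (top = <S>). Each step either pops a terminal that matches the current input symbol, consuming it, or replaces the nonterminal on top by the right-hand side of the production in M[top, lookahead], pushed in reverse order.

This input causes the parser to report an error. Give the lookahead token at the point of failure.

step 1: stack=$ <S>  input=p p p q $  — expand <S> -> <D> p p p
step 2: stack=$ p p p <D>  input=p p p q $  — expand <D> -> λ
step 3: stack=$ p p p  input=p p p q $  — match p
step 4: stack=$ p p  input=p p q $  — match p
step 5: stack=$ p  input=p q $  — match p
step 6: stack=$  input=q $  — error: stack empty but input remains

q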